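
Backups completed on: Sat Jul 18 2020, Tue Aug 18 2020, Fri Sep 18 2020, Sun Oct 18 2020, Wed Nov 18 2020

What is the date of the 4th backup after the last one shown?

Thu Mar 18 2021

The day-of-month is always 18 (31, 31, 30, 31 days between events).
So this recurs on the 18th of each month.
Next: December 2020 → Fri Dec 18 2020.
Next: January 2021 → Mon Jan 18 2021.
Next: February 2021 → Thu Feb 18 2021.
Next: March 2021 → Thu Mar 18 2021.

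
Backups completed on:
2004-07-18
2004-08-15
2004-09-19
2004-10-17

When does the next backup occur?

2004-11-21

These are Sundays at 28- or 35-day spacing (28, 35, 28).
The pattern: 3rd Sunday of the month.
3rd Sunday of November 2004: 2004-11-21.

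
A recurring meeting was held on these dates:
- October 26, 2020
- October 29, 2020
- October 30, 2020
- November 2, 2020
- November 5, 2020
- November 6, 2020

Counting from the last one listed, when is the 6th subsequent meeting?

November 20, 2020

Every event lands on a Monday or Thursday or Friday (gaps cycle 3, 1, 3, 3, 1).
So the schedule is: every Monday, Thursday and Friday.
The following Monday is November 9, 2020.
Next Thursday: November 12, 2020.
Next Friday: November 13, 2020.
The following Monday is November 16, 2020.
Next Thursday: November 19, 2020.
Next Friday: November 20, 2020.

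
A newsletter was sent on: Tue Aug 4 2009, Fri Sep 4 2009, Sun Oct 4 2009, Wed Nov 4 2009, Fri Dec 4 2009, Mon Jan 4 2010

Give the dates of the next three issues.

Thu Feb 4 2010, Thu Mar 4 2010, Sun Apr 4 2010

Gaps: 31, 30, 31, 30, 31 days — not constant. Every event is on the 4th of the month.
Pattern: the 4th of each month.
February 2010: Thu Feb 4 2010.
March 2010: Thu Mar 4 2010.
April 2010: Sun Apr 4 2010.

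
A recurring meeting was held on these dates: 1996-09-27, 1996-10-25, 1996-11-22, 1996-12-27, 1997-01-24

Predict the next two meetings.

All dates are Fridays, 28, 28, 35, 28 days apart.
Specifically, the 4th Friday of each month.
4th Friday of February 1997: 1997-02-28.
4th Friday of March 1997: 1997-03-28.

1997-02-28, 1997-03-28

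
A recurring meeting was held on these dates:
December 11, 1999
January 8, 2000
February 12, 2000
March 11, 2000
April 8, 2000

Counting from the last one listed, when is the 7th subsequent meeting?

Gaps: 28, 35, 28, 28 days — a mix of 28 and 35. Every date is a Saturday.
Each is the 2nd Saturday of its month.
2nd Saturday of May 2000: May 13, 2000.
June 2000 — 2nd Saturday is June 10, 2000.
2nd Saturday of July 2000: July 8, 2000.
August 2000 — 2nd Saturday is August 12, 2000.
September 2000 — 2nd Saturday is September 9, 2000.
2nd Saturday of October 2000: October 14, 2000.
November 2000 — 2nd Saturday is November 11, 2000.

November 11, 2000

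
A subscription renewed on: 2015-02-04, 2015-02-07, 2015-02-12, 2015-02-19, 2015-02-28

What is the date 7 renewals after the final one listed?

The spacing grows by 2 each time: 3, 5, 7, 9 days.
Next gap: 11 days. 2015-02-28 + 11 days = 2015-03-11.
Next gap: 13 days. 2015-03-11 + 13 days = 2015-03-24.
Next gap: 15 days. 2015-03-24 + 15 days = 2015-04-08.
Next gap: 17 days. 2015-04-08 + 17 days = 2015-04-25.
Next gap: 19 days. 2015-04-25 + 19 days = 2015-05-14.
Next gap: 21 days. 2015-05-14 + 21 days = 2015-06-04.
Next gap: 23 days. 2015-06-04 + 23 days = 2015-06-27.

2015-06-27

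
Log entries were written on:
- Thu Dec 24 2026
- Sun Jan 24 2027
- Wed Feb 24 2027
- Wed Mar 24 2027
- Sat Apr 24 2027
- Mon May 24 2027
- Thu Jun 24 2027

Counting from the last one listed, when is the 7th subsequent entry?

Mon Jan 24 2028

The day-of-month is always 24 (31, 31, 28, 31, 30, 31 days between events).
So this recurs on the 24th of each month.
Next: July 2027 → Sat Jul 24 2027.
Next: August 2027 → Tue Aug 24 2027.
Next: September 2027 → Fri Sep 24 2027.
October 2027: Sun Oct 24 2027.
November 2027: Wed Nov 24 2027.
December 2027: Fri Dec 24 2027.
January 2028: Mon Jan 24 2028.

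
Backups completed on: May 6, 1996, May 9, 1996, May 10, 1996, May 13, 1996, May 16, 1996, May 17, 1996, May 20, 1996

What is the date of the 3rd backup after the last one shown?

May 27, 1996

Every event lands on a Monday or Thursday or Friday (gaps cycle 3, 1, 3, 3, 1, 3).
So the schedule is: every Monday, Thursday and Friday.
Next Thursday: May 23, 1996.
The following Friday is May 24, 1996.
The following Monday is May 27, 1996.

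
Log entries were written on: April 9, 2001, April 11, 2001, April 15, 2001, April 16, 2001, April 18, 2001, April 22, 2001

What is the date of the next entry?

April 23, 2001

The gap pattern 2, 4, 1, 2, 4 repeats every 3 events.
These are the Mondays, Wednesdays and Sundays of each week.
The following Monday is April 23, 2001.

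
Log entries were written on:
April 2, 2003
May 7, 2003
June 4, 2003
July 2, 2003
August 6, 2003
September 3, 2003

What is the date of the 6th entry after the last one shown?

Gaps: 35, 28, 28, 35, 28 days — a mix of 28 and 35. Every date is a Wednesday.
Each is the 1st Wednesday of its month.
October 2003 — 1st Wednesday is October 1, 2003.
November 2003 — 1st Wednesday is November 5, 2003.
1st Wednesday of December 2003: December 3, 2003.
January 2004 — 1st Wednesday is January 7, 2004.
1st Wednesday of February 2004: February 4, 2004.
March 2004 — 1st Wednesday is March 3, 2004.

March 3, 2004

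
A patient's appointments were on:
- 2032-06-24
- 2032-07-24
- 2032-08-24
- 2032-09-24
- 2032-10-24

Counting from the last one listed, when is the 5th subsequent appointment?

2033-03-24

Each date is the 24th; the gaps (30, 31, 31, 30) track the month lengths.
The rule is the 24th of each month.
Next: November 2032 → 2032-11-24.
Next: December 2032 → 2032-12-24.
January 2033: 2033-01-24.
Next: February 2033 → 2033-02-24.
March 2033: 2033-03-24.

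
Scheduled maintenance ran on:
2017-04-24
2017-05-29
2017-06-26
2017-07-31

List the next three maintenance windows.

2017-08-28, 2017-09-25, 2017-10-30

These are Mondays with 35, 28, 35-day gaps.
Each is the final Monday of its month — 2017-05-29 is past the 28th, so '4th Monday' doesn't fit.
Last Monday of August 2017: 2017-08-28.
September 2017 ends with Monday 2017-09-25.
October 2017 ends with Monday 2017-10-30.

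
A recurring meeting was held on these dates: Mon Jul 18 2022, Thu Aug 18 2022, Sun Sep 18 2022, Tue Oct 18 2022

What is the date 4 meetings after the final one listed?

Sat Feb 18 2023

The day-of-month is always 18 (31, 31, 30 days between events).
So this recurs on the 18th of each month.
Next: November 2022 → Fri Nov 18 2022.
December 2022: Sun Dec 18 2022.
Next: January 2023 → Wed Jan 18 2023.
February 2023: Sat Feb 18 2023.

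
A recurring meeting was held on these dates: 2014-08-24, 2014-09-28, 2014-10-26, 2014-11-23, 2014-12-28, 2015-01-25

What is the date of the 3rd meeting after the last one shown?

2015-04-26

These are Sundays at 28- or 35-day spacing (35, 28, 28, 35, 28).
The pattern: 4th Sunday of the month.
4th Sunday of February 2015: 2015-02-22.
4th Sunday of March 2015: 2015-03-22.
4th Sunday of April 2015: 2015-04-26.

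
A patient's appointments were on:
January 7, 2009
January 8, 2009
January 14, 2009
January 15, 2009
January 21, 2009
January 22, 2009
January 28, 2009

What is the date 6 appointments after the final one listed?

The gap pattern 1, 6, 1, 6, 1, 6 repeats every 2 events.
These are the Wednesdays and Thursdays of each week.
The following Thursday is January 29, 2009.
The following Wednesday is February 4, 2009.
Next Thursday: February 5, 2009.
Next Wednesday: February 11, 2009.
The following Thursday is February 12, 2009.
The following Wednesday is February 18, 2009.

February 18, 2009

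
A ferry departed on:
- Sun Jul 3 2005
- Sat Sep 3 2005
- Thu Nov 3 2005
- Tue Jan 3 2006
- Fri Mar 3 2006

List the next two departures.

The day-of-month is always 3 (62, 61, 61, 59 days between events).
So this recurs on the 3rd of every 2 months.
Next: May 2006 → Wed May 3 2006.
Next: July 2006 → Mon Jul 3 2006.

Wed May 3 2006, Mon Jul 3 2006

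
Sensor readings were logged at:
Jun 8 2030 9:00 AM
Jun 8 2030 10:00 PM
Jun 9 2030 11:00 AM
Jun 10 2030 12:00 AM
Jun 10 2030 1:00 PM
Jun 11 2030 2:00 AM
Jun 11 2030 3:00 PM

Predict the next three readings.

Jun 12 2030 4:00 AM, Jun 12 2030 5:00 PM, Jun 13 2030 6:00 AM

The interval is a steady 13 hours (13, 13, 13, 13, 13, 13).
Jun 11 2030 3:00 PM + 13 h = Jun 12 2030 4:00 AM.
Jun 12 2030 4:00 AM + 13 h = Jun 12 2030 5:00 PM.
Jun 12 2030 5:00 PM + 13 h = Jun 13 2030 6:00 AM.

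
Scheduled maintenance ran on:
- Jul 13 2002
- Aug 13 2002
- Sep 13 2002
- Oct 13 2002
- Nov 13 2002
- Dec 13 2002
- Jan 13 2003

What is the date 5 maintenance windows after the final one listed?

Jun 13 2003

Each date is the 13th; the gaps (31, 31, 30, 31, 30, 31) track the month lengths.
The rule is the 13th of each month.
Next: February 2003 → Feb 13 2003.
Next: March 2003 → Mar 13 2003.
Next: April 2003 → Apr 13 2003.
May 2003: May 13 2003.
June 2003: Jun 13 2003.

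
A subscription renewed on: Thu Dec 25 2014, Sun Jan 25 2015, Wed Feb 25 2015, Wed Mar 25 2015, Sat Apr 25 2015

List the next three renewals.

Gaps: 31, 31, 28, 31 days — not constant. Every event is on the 25th of the month.
Pattern: the 25th of each month.
Next: May 2015 → Mon May 25 2015.
June 2015: Thu Jun 25 2015.
July 2015: Sat Jul 25 2015.

Mon May 25 2015, Thu Jun 25 2015, Sat Jul 25 2015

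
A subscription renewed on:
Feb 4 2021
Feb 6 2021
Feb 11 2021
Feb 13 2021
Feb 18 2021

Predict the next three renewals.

Gaps: 2, 5, 2, 5 days — not constant, but cyclic with period 2.
The events fall on every Thursday and Saturday.
Next Saturday: Feb 20 2021.
The following Thursday is Feb 25 2021.
Next Saturday: Feb 27 2021.

Feb 20 2021, Feb 25 2021, Feb 27 2021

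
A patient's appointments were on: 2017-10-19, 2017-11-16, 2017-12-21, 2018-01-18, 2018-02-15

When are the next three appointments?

All dates are Thursdays, 28, 35, 28, 28 days apart.
Specifically, the 3rd Thursday of each month.
3rd Thursday of March 2018: 2018-03-15.
April 2018 — 3rd Thursday is 2018-04-19.
3rd Thursday of May 2018: 2018-05-17.

2018-03-15, 2018-04-19, 2018-05-17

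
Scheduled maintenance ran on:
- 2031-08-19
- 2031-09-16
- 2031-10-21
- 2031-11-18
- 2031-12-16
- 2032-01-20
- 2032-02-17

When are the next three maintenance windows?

These are Tuesdays at 28- or 35-day spacing (28, 35, 28, 28, 35, 28).
The pattern: 3rd Tuesday of the month.
3rd Tuesday of March 2032: 2032-03-16.
3rd Tuesday of April 2032: 2032-04-20.
May 2032 — 3rd Tuesday is 2032-05-18.

2032-03-16, 2032-04-20, 2032-05-18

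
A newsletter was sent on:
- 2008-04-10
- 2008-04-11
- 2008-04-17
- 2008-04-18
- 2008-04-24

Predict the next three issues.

Every event lands on a Thursday or Friday (gaps cycle 1, 6, 1, 6).
So the schedule is: every Thursday and Friday.
Next Friday: 2008-04-25.
Next Thursday: 2008-05-01.
Next Friday: 2008-05-02.

2008-04-25, 2008-05-01, 2008-05-02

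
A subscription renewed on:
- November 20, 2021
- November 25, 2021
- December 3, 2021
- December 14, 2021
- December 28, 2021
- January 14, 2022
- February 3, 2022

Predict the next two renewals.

February 26, 2022; March 24, 2022

Intervals are 5, 8, 11, 14, 17, 20 days — an arithmetic progression with common difference 3.
Next gap: 23 days. February 3, 2022 + 23 days = February 26, 2022.
Next gap: 26 days. February 26, 2022 + 26 days = March 24, 2022.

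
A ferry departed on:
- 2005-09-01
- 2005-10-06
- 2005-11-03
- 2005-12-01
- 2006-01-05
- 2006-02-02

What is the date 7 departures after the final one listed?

These are Thursdays at 28- or 35-day spacing (35, 28, 28, 35, 28).
The pattern: 1st Thursday of the month.
1st Thursday of March 2006: 2006-03-02.
1st Thursday of April 2006: 2006-04-06.
May 2006 — 1st Thursday is 2006-05-04.
1st Thursday of June 2006: 2006-06-01.
1st Thursday of July 2006: 2006-07-06.
1st Thursday of August 2006: 2006-08-03.
1st Thursday of September 2006: 2006-09-07.

2006-09-07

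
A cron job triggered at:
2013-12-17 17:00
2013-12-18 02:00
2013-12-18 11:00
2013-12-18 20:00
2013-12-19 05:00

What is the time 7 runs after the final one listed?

2013-12-21 20:00

Spacing: 9, 9, 9, 9 h — constant 9 h.
2013-12-19 05:00 + 9 h = 2013-12-19 14:00.
2013-12-19 14:00 + 9 h = 2013-12-19 23:00.
2013-12-19 23:00 + 9 h = 2013-12-20 08:00.
2013-12-20 08:00 + 9 h = 2013-12-20 17:00.
2013-12-20 17:00 + 9 h = 2013-12-21 02:00.
2013-12-21 02:00 + 9 h = 2013-12-21 11:00.
2013-12-21 11:00 + 9 h = 2013-12-21 20:00.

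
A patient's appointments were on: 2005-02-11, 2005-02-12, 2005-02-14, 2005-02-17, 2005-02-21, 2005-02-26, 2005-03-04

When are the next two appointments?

2005-03-11, 2005-03-19

Gaps: 1, 2, 3, 4, 5, 6 days — each gap is 1 larger than the previous one.
Next gap: 7 days. 2005-03-04 + 7 days = 2005-03-11.
Next gap: 8 days. 2005-03-11 + 8 days = 2005-03-19.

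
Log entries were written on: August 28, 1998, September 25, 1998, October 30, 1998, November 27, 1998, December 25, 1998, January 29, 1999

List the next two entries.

February 26, 1999; March 26, 1999

All Fridays; the gaps (28, 35, 28, 28, 35) vary with month length.
This is the last Friday of each month.
Last Friday of February 1999: February 26, 1999.
Last Friday of March 1999: March 26, 1999.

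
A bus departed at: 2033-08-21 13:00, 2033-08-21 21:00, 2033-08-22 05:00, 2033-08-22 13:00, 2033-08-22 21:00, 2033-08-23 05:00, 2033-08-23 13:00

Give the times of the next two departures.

2033-08-23 21:00, 2033-08-24 05:00

The interval is a steady 8 hours (8, 8, 8, 8, 8, 8).
2033-08-23 13:00 + 8 h = 2033-08-23 21:00.
2033-08-23 21:00 + 8 h = 2033-08-24 05:00.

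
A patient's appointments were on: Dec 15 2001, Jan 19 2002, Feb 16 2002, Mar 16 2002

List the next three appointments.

These are Saturdays at 28- or 35-day spacing (35, 28, 28).
The pattern: 3rd Saturday of the month.
3rd Saturday of April 2002: Apr 20 2002.
3rd Saturday of May 2002: May 18 2002.
June 2002 — 3rd Saturday is Jun 15 2002.

Apr 20 2002, May 18 2002, Jun 15 2002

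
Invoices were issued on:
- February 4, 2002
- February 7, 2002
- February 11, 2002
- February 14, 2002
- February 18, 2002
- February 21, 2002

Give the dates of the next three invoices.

February 25, 2002; February 28, 2002; March 4, 2002

Gaps: 3, 4, 3, 4, 3 days — not constant, but cyclic with period 2.
The events fall on every Monday and Thursday.
Next Monday: February 25, 2002.
Next Thursday: February 28, 2002.
Next Monday: March 4, 2002.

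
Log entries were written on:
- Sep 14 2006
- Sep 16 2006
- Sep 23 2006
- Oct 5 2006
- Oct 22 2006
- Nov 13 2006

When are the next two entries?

Gaps: 2, 7, 12, 17, 22 days — each gap is 5 larger than the previous one.
Next gap: 27 days. Nov 13 2006 + 27 days = Dec 10 2006.
Next gap: 32 days. Dec 10 2006 + 32 days = Jan 11 2007.

Dec 10 2006, Jan 11 2007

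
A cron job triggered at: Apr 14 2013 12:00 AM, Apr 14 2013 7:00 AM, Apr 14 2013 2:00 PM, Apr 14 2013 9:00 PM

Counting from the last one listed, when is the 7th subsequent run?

Apr 16 2013 10:00 PM

The interval is a steady 7 hours (7, 7, 7).
Apr 14 2013 9:00 PM + 7 h = Apr 15 2013 4:00 AM.
Apr 15 2013 4:00 AM + 7 h = Apr 15 2013 11:00 AM.
Apr 15 2013 11:00 AM + 7 h = Apr 15 2013 6:00 PM.
Apr 15 2013 6:00 PM + 7 h = Apr 16 2013 1:00 AM.
Apr 16 2013 1:00 AM + 7 h = Apr 16 2013 8:00 AM.
Apr 16 2013 8:00 AM + 7 h = Apr 16 2013 3:00 PM.
Apr 16 2013 3:00 PM + 7 h = Apr 16 2013 10:00 PM.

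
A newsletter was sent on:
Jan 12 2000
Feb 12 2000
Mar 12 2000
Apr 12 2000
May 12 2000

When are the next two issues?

Jun 12 2000, Jul 12 2000

Each date is the 12th; the gaps (31, 29, 31, 30) track the month lengths.
The rule is the 12th of each month.
Next: June 2000 → Jun 12 2000.
July 2000: Jul 12 2000.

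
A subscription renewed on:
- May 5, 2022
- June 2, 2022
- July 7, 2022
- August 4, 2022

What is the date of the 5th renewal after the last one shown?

January 5, 2023

All dates are Thursdays, 28, 35, 28 days apart.
Specifically, the 1st Thursday of each month.
1st Thursday of September 2022: September 1, 2022.
October 2022 — 1st Thursday is October 6, 2022.
1st Thursday of November 2022: November 3, 2022.
December 2022 — 1st Thursday is December 1, 2022.
1st Thursday of January 2023: January 5, 2023.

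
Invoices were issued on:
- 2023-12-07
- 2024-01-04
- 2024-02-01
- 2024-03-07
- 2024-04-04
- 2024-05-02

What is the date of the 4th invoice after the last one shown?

2024-09-05

All dates are Thursdays, 28, 28, 35, 28, 28 days apart.
Specifically, the 1st Thursday of each month.
1st Thursday of June 2024: 2024-06-06.
July 2024 — 1st Thursday is 2024-07-04.
1st Thursday of August 2024: 2024-08-01.
September 2024 — 1st Thursday is 2024-09-05.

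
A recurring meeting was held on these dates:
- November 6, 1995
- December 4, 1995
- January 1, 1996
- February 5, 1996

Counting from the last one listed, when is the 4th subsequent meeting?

These are Mondays at 28- or 35-day spacing (28, 28, 35).
The pattern: 1st Monday of the month.
March 1996 — 1st Monday is March 4, 1996.
1st Monday of April 1996: April 1, 1996.
1st Monday of May 1996: May 6, 1996.
1st Monday of June 1996: June 3, 1996.

June 3, 1996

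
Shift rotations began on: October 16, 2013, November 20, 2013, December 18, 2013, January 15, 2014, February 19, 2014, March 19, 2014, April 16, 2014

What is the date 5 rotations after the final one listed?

Gaps: 35, 28, 28, 35, 28, 28 days — a mix of 28 and 35. Every date is a Wednesday.
Each is the 3rd Wednesday of its month.
3rd Wednesday of May 2014: May 21, 2014.
June 2014 — 3rd Wednesday is June 18, 2014.
3rd Wednesday of July 2014: July 16, 2014.
3rd Wednesday of August 2014: August 20, 2014.
September 2014 — 3rd Wednesday is September 17, 2014.

September 17, 2014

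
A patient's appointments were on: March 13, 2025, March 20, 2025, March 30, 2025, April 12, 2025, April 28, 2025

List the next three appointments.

The spacing grows by 3 each time: 7, 10, 13, 16 days.
Next gap: 19 days. April 28, 2025 + 19 days = May 17, 2025.
Next gap: 22 days. May 17, 2025 + 22 days = June 8, 2025.
Next gap: 25 days. June 8, 2025 + 25 days = July 3, 2025.

May 17, 2025; June 8, 2025; July 3, 2025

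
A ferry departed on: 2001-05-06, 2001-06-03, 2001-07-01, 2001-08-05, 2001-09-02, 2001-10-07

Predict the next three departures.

Gaps: 28, 28, 35, 28, 35 days — a mix of 28 and 35. Every date is a Sunday.
Each is the 1st Sunday of its month.
November 2001 — 1st Sunday is 2001-11-04.
December 2001 — 1st Sunday is 2001-12-02.
1st Sunday of January 2002: 2002-01-06.

2001-11-04, 2001-12-02, 2002-01-06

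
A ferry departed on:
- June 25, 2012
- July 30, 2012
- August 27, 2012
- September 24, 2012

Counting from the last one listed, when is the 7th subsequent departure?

April 29, 2013

All Mondays; the gaps (35, 28, 28) vary with month length.
This is the last Monday of each month.
October 2012 ends with Monday October 29, 2012.
Last Monday of November 2012: November 26, 2012.
Last Monday of December 2012: December 31, 2012.
Last Monday of January 2013: January 28, 2013.
February 2013 ends with Monday February 25, 2013.
Last Monday of March 2013: March 25, 2013.
April 2013 ends with Monday April 29, 2013.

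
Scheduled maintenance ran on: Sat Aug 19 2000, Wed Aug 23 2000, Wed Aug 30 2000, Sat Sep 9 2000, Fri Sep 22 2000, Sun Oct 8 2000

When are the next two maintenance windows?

Fri Oct 27 2000, Sat Nov 18 2000

The spacing grows by 3 each time: 4, 7, 10, 13, 16 days.
Next gap: 19 days. Sun Oct 8 2000 + 19 days = Fri Oct 27 2000.
Next gap: 22 days. Fri Oct 27 2000 + 22 days = Sat Nov 18 2000.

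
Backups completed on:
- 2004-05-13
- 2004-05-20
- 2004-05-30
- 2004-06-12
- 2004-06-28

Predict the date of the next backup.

2004-07-17

Gaps: 7, 10, 13, 16 days — each gap is 3 larger than the previous one.
Next gap: 19 days. 2004-06-28 + 19 days = 2004-07-17.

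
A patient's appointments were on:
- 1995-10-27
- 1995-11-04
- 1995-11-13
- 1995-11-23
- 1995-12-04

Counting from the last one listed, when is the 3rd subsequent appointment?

1996-01-12

Intervals are 8, 9, 10, 11 days — an arithmetic progression with common difference 1.
Next gap: 12 days. 1995-12-04 + 12 days = 1995-12-16.
Next gap: 13 days. 1995-12-16 + 13 days = 1995-12-29.
Next gap: 14 days. 1995-12-29 + 14 days = 1996-01-12.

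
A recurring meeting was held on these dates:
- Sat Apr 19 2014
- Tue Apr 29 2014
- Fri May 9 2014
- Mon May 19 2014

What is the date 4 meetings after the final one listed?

Sat Jun 28 2014

Gaps between consecutive events: 10, 10, 10 days — a constant 10-day interval.
Mon May 19 2014 + 10 days = Thu May 29 2014.
Thu May 29 2014 + 10 days = Sun Jun 8 2014.
Sun Jun 8 2014 + 10 days = Wed Jun 18 2014.
Wed Jun 18 2014 + 10 days = Sat Jun 28 2014.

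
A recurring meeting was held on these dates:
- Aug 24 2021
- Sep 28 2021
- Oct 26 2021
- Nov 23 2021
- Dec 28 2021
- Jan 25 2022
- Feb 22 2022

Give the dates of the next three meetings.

Gaps: 35, 28, 28, 35, 28, 28 days — a mix of 28 and 35. Every date is a Tuesday.
Each is the 4th Tuesday of its month.
March 2022 — 4th Tuesday is Mar 22 2022.
4th Tuesday of April 2022: Apr 26 2022.
May 2022 — 4th Tuesday is May 24 2022.

Mar 22 2022, Apr 26 2022, May 24 2022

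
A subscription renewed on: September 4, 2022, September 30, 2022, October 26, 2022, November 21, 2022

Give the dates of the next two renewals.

December 17, 2022; January 12, 2023

Every event comes 26 days after the last (26, 26, 26).
November 21, 2022 + 26 days = December 17, 2022.
December 17, 2022 + 26 days = January 12, 2023.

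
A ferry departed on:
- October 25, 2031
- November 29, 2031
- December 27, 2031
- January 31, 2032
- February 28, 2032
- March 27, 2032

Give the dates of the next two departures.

Every date is a Saturday; gaps 35, 28, 35, 28, 28 days.
Each is the last Saturday of its month (at least one falls on the 29th or later, ruling out '4th Saturday').
Last Saturday of April 2032: April 24, 2032.
May 2032 ends with Saturday May 29, 2032.

April 24, 2032; May 29, 2032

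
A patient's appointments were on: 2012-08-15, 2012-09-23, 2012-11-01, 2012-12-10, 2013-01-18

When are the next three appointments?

2013-02-26, 2013-04-06, 2013-05-15

The spacing is 39, 39, 39, 39 days — always 39 days.
2013-01-18 + 39 days = 2013-02-26.
2013-02-26 + 39 days = 2013-04-06.
2013-04-06 + 39 days = 2013-05-15.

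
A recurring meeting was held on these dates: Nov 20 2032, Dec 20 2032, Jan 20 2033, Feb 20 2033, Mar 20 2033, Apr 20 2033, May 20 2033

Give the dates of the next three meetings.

The day-of-month is always 20 (30, 31, 31, 28, 31, 30 days between events).
So this recurs on the 20th of each month.
June 2033: Jun 20 2033.
July 2033: Jul 20 2033.
Next: August 2033 → Aug 20 2033.

Jun 20 2033, Jul 20 2033, Aug 20 2033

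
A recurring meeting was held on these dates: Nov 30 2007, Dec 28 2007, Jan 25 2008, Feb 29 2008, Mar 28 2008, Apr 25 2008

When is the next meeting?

May 30 2008

Every date is a Friday; gaps 28, 28, 35, 28, 28 days.
Each is the last Friday of its month (at least one falls on the 29th or later, ruling out '4th Friday').
May 2008 ends with Friday May 30 2008.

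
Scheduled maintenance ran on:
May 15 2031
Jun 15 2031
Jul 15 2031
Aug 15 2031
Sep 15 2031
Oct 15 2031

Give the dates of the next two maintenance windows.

Nov 15 2031, Dec 15 2031

Gaps: 31, 30, 31, 31, 30 days — not constant. Every event is on the 15th of the month.
Pattern: the 15th of each month.
Next: November 2031 → Nov 15 2031.
Next: December 2031 → Dec 15 2031.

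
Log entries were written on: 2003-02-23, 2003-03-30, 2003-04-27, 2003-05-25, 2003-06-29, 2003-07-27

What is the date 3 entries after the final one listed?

These are Sundays with 35, 28, 28, 35, 28-day gaps.
Each is the final Sunday of its month — 2003-03-30 is past the 28th, so '4th Sunday' doesn't fit.
August 2003 ends with Sunday 2003-08-31.
Last Sunday of September 2003: 2003-09-28.
October 2003 ends with Sunday 2003-10-26.

2003-10-26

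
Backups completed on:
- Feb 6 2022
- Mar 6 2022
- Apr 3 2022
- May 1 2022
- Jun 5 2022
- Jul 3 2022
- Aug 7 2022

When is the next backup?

Sep 4 2022

Gaps: 28, 28, 28, 35, 28, 35 days — a mix of 28 and 35. Every date is a Sunday.
Each is the 1st Sunday of its month.
September 2022 — 1st Sunday is Sep 4 2022.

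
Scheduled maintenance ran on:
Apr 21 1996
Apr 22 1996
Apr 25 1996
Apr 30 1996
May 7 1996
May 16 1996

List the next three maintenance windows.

May 27 1996, Jun 9 1996, Jun 24 1996

Gaps: 1, 3, 5, 7, 9 days — each gap is 2 larger than the previous one.
Next gap: 11 days. May 16 1996 + 11 days = May 27 1996.
Next gap: 13 days. May 27 1996 + 13 days = Jun 9 1996.
Next gap: 15 days. Jun 9 1996 + 15 days = Jun 24 1996.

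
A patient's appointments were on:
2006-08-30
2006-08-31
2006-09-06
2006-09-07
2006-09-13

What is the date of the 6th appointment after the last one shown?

2006-10-04

Every event lands on a Wednesday or Thursday (gaps cycle 1, 6, 1, 6).
So the schedule is: every Wednesday and Thursday.
The following Thursday is 2006-09-14.
The following Wednesday is 2006-09-20.
Next Thursday: 2006-09-21.
Next Wednesday: 2006-09-27.
The following Thursday is 2006-09-28.
Next Wednesday: 2006-10-04.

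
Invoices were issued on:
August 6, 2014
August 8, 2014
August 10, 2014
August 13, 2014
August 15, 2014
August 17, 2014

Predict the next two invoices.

August 20, 2014; August 22, 2014

The gap pattern 2, 2, 3, 2, 2 repeats every 3 events.
These are the Wednesdays, Fridays and Sundays of each week.
Next Wednesday: August 20, 2014.
Next Friday: August 22, 2014.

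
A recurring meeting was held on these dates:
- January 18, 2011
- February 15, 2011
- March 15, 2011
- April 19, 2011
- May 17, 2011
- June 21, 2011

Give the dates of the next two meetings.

July 19, 2011; August 16, 2011

Gaps: 28, 28, 35, 28, 35 days — a mix of 28 and 35. Every date is a Tuesday.
Each is the 3rd Tuesday of its month.
July 2011 — 3rd Tuesday is July 19, 2011.
August 2011 — 3rd Tuesday is August 16, 2011.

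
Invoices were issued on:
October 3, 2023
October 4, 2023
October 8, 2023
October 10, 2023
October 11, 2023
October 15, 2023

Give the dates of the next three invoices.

October 17, 2023; October 18, 2023; October 22, 2023

Every event lands on a Tuesday or Wednesday or Sunday (gaps cycle 1, 4, 2, 1, 4).
So the schedule is: every Tuesday, Wednesday and Sunday.
The following Tuesday is October 17, 2023.
Next Wednesday: October 18, 2023.
Next Sunday: October 22, 2023.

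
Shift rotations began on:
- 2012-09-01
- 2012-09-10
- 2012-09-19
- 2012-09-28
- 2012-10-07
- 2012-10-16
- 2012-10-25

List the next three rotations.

Gaps between consecutive events: 9, 9, 9, 9, 9, 9 days — a constant 9-day interval.
2012-10-25 + 9 days = 2012-11-03.
2012-11-03 + 9 days = 2012-11-12.
2012-11-12 + 9 days = 2012-11-21.

2012-11-03, 2012-11-12, 2012-11-21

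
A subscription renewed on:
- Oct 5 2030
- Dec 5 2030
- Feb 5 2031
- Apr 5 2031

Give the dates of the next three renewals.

Each date is the 5th; the gaps (61, 62, 59) track the month lengths.
The rule is the 5th of every 2 months.
June 2031: Jun 5 2031.
August 2031: Aug 5 2031.
October 2031: Oct 5 2031.

Jun 5 2031, Aug 5 2031, Oct 5 2031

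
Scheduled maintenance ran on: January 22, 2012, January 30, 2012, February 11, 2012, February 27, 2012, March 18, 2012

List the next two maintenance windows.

Intervals are 8, 12, 16, 20 days — an arithmetic progression with common difference 4.
Next gap: 24 days. March 18, 2012 + 24 days = April 11, 2012.
Next gap: 28 days. April 11, 2012 + 28 days = May 9, 2012.

April 11, 2012; May 9, 2012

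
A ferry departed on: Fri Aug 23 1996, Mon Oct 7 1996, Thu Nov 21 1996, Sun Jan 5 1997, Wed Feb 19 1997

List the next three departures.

Gaps between consecutive events: 45, 45, 45, 45 days — a constant 45-day interval.
Wed Feb 19 1997 + 45 days = Sat Apr 5 1997.
Sat Apr 5 1997 + 45 days = Tue May 20 1997.
Tue May 20 1997 + 45 days = Fri Jul 4 1997.

Sat Apr 5 1997, Tue May 20 1997, Fri Jul 4 1997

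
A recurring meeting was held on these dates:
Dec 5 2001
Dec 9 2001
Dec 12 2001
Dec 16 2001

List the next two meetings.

Dec 19 2001, Dec 23 2001

Every event lands on a Wednesday or Sunday (gaps cycle 4, 3, 4).
So the schedule is: every Wednesday and Sunday.
Next Wednesday: Dec 19 2001.
The following Sunday is Dec 23 2001.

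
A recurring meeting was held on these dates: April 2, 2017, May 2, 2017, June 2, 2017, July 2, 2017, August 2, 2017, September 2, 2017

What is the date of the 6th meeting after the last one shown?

Each date is the 2nd; the gaps (30, 31, 30, 31, 31) track the month lengths.
The rule is the 2nd of each month.
Next: October 2017 → October 2, 2017.
November 2017: November 2, 2017.
Next: December 2017 → December 2, 2017.
Next: January 2018 → January 2, 2018.
Next: February 2018 → February 2, 2018.
March 2018: March 2, 2018.

March 2, 2018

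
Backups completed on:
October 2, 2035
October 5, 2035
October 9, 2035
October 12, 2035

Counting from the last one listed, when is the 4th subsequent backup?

The gap pattern 3, 4, 3 repeats every 2 events.
These are the Tuesdays and Fridays of each week.
The following Tuesday is October 16, 2035.
Next Friday: October 19, 2035.
Next Tuesday: October 23, 2035.
The following Friday is October 26, 2035.

October 26, 2035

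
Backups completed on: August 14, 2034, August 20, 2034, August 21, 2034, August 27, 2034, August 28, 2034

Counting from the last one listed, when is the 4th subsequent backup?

Every event lands on a Monday or Sunday (gaps cycle 6, 1, 6, 1).
So the schedule is: every Monday and Sunday.
The following Sunday is September 3, 2034.
The following Monday is September 4, 2034.
Next Sunday: September 10, 2034.
The following Monday is September 11, 2034.

September 11, 2034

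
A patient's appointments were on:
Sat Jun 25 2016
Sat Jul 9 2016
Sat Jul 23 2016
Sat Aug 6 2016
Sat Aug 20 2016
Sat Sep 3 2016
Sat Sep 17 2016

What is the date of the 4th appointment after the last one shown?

Every event comes 14 days after the last (14, 14, 14, 14, 14, 14).
Sat Sep 17 2016 + 14 days = Sat Oct 1 2016.
Sat Oct 1 2016 + 14 days = Sat Oct 15 2016.
Sat Oct 15 2016 + 14 days = Sat Oct 29 2016.
Sat Oct 29 2016 + 14 days = Sat Nov 12 2016.

Sat Nov 12 2016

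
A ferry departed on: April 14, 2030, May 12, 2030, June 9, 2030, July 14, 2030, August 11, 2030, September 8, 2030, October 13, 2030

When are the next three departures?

November 10, 2030; December 8, 2030; January 12, 2031

All dates are Sundays, 28, 28, 35, 28, 28, 35 days apart.
Specifically, the 2nd Sunday of each month.
November 2030 — 2nd Sunday is November 10, 2030.
2nd Sunday of December 2030: December 8, 2030.
January 2031 — 2nd Sunday is January 12, 2031.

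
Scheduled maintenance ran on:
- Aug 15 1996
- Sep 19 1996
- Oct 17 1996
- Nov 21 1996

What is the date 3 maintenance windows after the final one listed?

Feb 20 1997

All dates are Thursdays, 35, 28, 35 days apart.
Specifically, the 3rd Thursday of each month.
December 1996 — 3rd Thursday is Dec 19 1996.
3rd Thursday of January 1997: Jan 16 1997.
February 1997 — 3rd Thursday is Feb 20 1997.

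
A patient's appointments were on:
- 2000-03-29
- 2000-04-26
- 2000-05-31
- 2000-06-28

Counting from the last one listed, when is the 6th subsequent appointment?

2000-12-27

Every date is a Wednesday; gaps 28, 35, 28 days.
Each is the last Wednesday of its month (at least one falls on the 29th or later, ruling out '4th Wednesday').
Last Wednesday of July 2000: 2000-07-26.
Last Wednesday of August 2000: 2000-08-30.
Last Wednesday of September 2000: 2000-09-27.
October 2000 ends with Wednesday 2000-10-25.
November 2000 ends with Wednesday 2000-11-29.
Last Wednesday of December 2000: 2000-12-27.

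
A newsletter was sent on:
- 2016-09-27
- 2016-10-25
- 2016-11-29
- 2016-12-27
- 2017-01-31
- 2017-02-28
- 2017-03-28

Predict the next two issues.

2017-04-25, 2017-05-30

Every date is a Tuesday; gaps 28, 35, 28, 35, 28, 28 days.
Each is the last Tuesday of its month (at least one falls on the 29th or later, ruling out '4th Tuesday').
April 2017 ends with Tuesday 2017-04-25.
May 2017 ends with Tuesday 2017-05-30.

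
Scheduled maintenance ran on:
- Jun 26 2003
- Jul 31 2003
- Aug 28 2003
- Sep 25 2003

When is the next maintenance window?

These are Thursdays with 35, 28, 28-day gaps.
Each is the final Thursday of its month — Jul 31 2003 is past the 28th, so '4th Thursday' doesn't fit.
October 2003 ends with Thursday Oct 30 2003.

Oct 30 2003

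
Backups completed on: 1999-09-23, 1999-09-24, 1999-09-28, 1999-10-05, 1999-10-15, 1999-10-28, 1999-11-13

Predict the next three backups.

1999-12-02, 1999-12-24, 2000-01-18

Intervals are 1, 4, 7, 10, 13, 16 days — an arithmetic progression with common difference 3.
Next gap: 19 days. 1999-11-13 + 19 days = 1999-12-02.
Next gap: 22 days. 1999-12-02 + 22 days = 1999-12-24.
Next gap: 25 days. 1999-12-24 + 25 days = 2000-01-18.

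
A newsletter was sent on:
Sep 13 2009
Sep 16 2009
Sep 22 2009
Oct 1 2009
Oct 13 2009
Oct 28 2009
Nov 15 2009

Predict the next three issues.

Dec 6 2009, Dec 30 2009, Jan 26 2010

The spacing grows by 3 each time: 3, 6, 9, 12, 15, 18 days.
Next gap: 21 days. Nov 15 2009 + 21 days = Dec 6 2009.
Next gap: 24 days. Dec 6 2009 + 24 days = Dec 30 2009.
Next gap: 27 days. Dec 30 2009 + 27 days = Jan 26 2010.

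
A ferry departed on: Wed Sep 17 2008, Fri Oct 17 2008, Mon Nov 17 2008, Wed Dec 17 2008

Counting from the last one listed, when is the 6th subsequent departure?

Gaps: 30, 31, 30 days — not constant. Every event is on the 17th of the month.
Pattern: the 17th of each month.
Next: January 2009 → Sat Jan 17 2009.
February 2009: Tue Feb 17 2009.
March 2009: Tue Mar 17 2009.
Next: April 2009 → Fri Apr 17 2009.
Next: May 2009 → Sun May 17 2009.
Next: June 2009 → Wed Jun 17 2009.

Wed Jun 17 2009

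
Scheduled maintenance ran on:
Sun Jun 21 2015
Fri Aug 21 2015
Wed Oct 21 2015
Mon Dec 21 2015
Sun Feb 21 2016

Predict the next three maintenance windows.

Thu Apr 21 2016, Tue Jun 21 2016, Sun Aug 21 2016

Each date is the 21st; the gaps (61, 61, 61, 62) track the month lengths.
The rule is the 21st of every 2 months.
Next: April 2016 → Thu Apr 21 2016.
Next: June 2016 → Tue Jun 21 2016.
August 2016: Sun Aug 21 2016.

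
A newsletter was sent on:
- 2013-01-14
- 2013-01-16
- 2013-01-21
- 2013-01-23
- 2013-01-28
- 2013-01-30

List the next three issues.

The gap pattern 2, 5, 2, 5, 2 repeats every 2 events.
These are the Mondays and Wednesdays of each week.
The following Monday is 2013-02-04.
Next Wednesday: 2013-02-06.
Next Monday: 2013-02-11.

2013-02-04, 2013-02-06, 2013-02-11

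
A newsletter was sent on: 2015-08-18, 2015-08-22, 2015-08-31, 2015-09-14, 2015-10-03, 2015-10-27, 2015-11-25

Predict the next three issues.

2015-12-29, 2016-02-06, 2016-03-21

The spacing grows by 5 each time: 4, 9, 14, 19, 24, 29 days.
Next gap: 34 days. 2015-11-25 + 34 days = 2015-12-29.
Next gap: 39 days. 2015-12-29 + 39 days = 2016-02-06.
Next gap: 44 days. 2016-02-06 + 44 days = 2016-03-21.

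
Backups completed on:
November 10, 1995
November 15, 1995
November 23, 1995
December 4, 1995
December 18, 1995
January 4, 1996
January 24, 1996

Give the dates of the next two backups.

The spacing grows by 3 each time: 5, 8, 11, 14, 17, 20 days.
Next gap: 23 days. January 24, 1996 + 23 days = February 16, 1996.
Next gap: 26 days. February 16, 1996 + 26 days = March 13, 1996.

February 16, 1996; March 13, 1996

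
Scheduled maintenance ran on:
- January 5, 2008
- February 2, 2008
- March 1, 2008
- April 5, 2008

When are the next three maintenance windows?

These are Saturdays at 28- or 35-day spacing (28, 28, 35).
The pattern: 1st Saturday of the month.
1st Saturday of May 2008: May 3, 2008.
June 2008 — 1st Saturday is June 7, 2008.
July 2008 — 1st Saturday is July 5, 2008.

May 3, 2008; June 7, 2008; July 5, 2008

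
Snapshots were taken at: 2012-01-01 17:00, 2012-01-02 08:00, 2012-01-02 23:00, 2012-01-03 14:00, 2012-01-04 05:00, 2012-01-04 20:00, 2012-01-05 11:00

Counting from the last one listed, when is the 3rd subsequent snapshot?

Gaps: 15, 15, 15, 15, 15, 15 hours — each event is 15 hours after the previous one.
2012-01-05 11:00 + 15 h = 2012-01-06 02:00.
2012-01-06 02:00 + 15 h = 2012-01-06 17:00.
2012-01-06 17:00 + 15 h = 2012-01-07 08:00.

2012-01-07 08:00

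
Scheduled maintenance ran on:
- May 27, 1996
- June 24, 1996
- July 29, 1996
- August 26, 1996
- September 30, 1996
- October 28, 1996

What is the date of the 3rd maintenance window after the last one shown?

All Mondays; the gaps (28, 35, 28, 35, 28) vary with month length.
This is the last Monday of each month.
Last Monday of November 1996: November 25, 1996.
Last Monday of December 1996: December 30, 1996.
January 1997 ends with Monday January 27, 1997.

January 27, 1997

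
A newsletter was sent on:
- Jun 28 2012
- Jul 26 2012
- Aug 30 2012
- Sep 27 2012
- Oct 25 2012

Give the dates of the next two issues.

Nov 29 2012, Dec 27 2012

Every date is a Thursday; gaps 28, 35, 28, 28 days.
Each is the last Thursday of its month (at least one falls on the 29th or later, ruling out '4th Thursday').
November 2012 ends with Thursday Nov 29 2012.
December 2012 ends with Thursday Dec 27 2012.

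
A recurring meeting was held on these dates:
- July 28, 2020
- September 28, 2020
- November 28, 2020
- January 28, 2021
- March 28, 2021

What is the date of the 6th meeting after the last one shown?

Each date is the 28th; the gaps (62, 61, 61, 59) track the month lengths.
The rule is the 28th of every 2 months.
Next: May 2021 → May 28, 2021.
Next: July 2021 → July 28, 2021.
September 2021: September 28, 2021.
Next: November 2021 → November 28, 2021.
Next: January 2022 → January 28, 2022.
March 2022: March 28, 2022.

March 28, 2022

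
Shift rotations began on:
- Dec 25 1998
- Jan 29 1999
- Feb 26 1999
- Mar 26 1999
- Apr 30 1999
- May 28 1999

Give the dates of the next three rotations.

Jun 25 1999, Jul 30 1999, Aug 27 1999

All Fridays; the gaps (35, 28, 28, 35, 28) vary with month length.
This is the last Friday of each month.
June 1999 ends with Friday Jun 25 1999.
Last Friday of July 1999: Jul 30 1999.
August 1999 ends with Friday Aug 27 1999.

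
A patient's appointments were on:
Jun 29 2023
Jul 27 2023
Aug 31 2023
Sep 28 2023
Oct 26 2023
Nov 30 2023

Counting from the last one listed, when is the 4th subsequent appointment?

Mar 28 2024

All Thursdays; the gaps (28, 35, 28, 28, 35) vary with month length.
This is the last Thursday of each month.
December 2023 ends with Thursday Dec 28 2023.
Last Thursday of January 2024: Jan 25 2024.
February 2024 ends with Thursday Feb 29 2024.
Last Thursday of March 2024: Mar 28 2024.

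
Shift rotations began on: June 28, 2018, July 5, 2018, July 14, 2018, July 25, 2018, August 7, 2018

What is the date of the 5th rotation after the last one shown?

November 10, 2018

Intervals are 7, 9, 11, 13 days — an arithmetic progression with common difference 2.
Next gap: 15 days. August 7, 2018 + 15 days = August 22, 2018.
Next gap: 17 days. August 22, 2018 + 17 days = September 8, 2018.
Next gap: 19 days. September 8, 2018 + 19 days = September 27, 2018.
Next gap: 21 days. September 27, 2018 + 21 days = October 18, 2018.
Next gap: 23 days. October 18, 2018 + 23 days = November 10, 2018.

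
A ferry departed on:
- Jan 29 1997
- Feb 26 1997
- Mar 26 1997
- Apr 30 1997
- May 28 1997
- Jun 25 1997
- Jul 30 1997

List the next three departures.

Aug 27 1997, Sep 24 1997, Oct 29 1997

All Wednesdays; the gaps (28, 28, 35, 28, 28, 35) vary with month length.
This is the last Wednesday of each month.
August 1997 ends with Wednesday Aug 27 1997.
Last Wednesday of September 1997: Sep 24 1997.
Last Wednesday of October 1997: Oct 29 1997.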